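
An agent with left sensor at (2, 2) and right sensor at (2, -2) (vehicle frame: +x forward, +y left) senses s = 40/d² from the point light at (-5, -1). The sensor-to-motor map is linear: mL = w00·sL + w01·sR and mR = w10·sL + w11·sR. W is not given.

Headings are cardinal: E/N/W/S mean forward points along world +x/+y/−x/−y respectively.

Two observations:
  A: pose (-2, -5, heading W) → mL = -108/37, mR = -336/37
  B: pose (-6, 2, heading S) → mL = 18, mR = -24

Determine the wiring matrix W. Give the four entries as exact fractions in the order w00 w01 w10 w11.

1 -1/2 -1 -1

obs A: pose=(-2,-5,W) → sL=40/37, sR=8, mL=-108/37, mR=-336/37
obs B: pose=(-6,2,S) → sL=20, sR=4, mL=18, mR=-24
sensor matrix S = [[40/37, 8], [20, 4]]; det S = -5760/37
solve [mL_A; mL_B] = S·[w00; w01] and [mR_A; mR_B] = S·[w10; w11]:
  w00 = 1, w01 = -1/2, w10 = -1, w11 = -1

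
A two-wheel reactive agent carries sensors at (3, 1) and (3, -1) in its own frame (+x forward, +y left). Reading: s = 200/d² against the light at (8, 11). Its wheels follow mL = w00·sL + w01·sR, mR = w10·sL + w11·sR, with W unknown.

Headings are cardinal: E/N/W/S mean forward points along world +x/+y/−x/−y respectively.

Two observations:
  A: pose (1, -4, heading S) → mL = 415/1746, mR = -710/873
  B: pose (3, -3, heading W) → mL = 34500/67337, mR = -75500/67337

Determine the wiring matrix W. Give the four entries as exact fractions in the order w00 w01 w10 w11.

obs A: pose=(1,-4,S) → sL=5/9, sR=50/97, mL=415/1746, mR=-710/873
obs B: pose=(3,-3,W) → sL=200/289, sR=200/233, mL=34500/67337, mR=-75500/67337
sensor matrix S = [[5/9, 50/97], [200/289, 200/233]]; det S = 7063000/58785201
solve [mL_A; mL_B] = S·[w00; w01] and [mR_A; mR_B] = S·[w10; w11]:
  w00 = -1/2, w01 = 1, w10 = -1, w11 = -1/2

-1/2 1 -1 -1/2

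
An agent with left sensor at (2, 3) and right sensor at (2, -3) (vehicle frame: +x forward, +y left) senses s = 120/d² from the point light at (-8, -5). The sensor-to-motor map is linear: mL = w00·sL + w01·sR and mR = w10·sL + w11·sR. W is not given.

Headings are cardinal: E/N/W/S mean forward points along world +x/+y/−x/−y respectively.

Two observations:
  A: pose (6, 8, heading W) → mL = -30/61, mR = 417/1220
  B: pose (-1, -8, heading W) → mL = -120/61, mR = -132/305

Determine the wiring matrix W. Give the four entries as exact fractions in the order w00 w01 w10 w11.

-1 0 1 -1/2

obs A: pose=(6,8,W) → sL=30/61, sR=3/10, mL=-30/61, mR=417/1220
obs B: pose=(-1,-8,W) → sL=120/61, sR=24/5, mL=-120/61, mR=-132/305
sensor matrix S = [[30/61, 3/10], [120/61, 24/5]]; det S = 108/61
solve [mL_A; mL_B] = S·[w00; w01] and [mR_A; mR_B] = S·[w10; w11]:
  w00 = -1, w01 = 0, w10 = 1, w11 = -1/2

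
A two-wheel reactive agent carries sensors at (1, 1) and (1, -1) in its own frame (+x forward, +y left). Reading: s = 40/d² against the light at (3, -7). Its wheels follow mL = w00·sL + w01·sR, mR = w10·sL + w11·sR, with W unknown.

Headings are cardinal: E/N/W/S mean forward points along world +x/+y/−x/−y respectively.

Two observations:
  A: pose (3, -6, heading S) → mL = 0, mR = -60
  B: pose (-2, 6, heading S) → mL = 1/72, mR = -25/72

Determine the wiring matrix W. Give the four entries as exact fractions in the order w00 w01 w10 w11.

1/2 -1/2 -1/2 -1

obs A: pose=(3,-6,S) → sL=40, sR=40, mL=0, mR=-60
obs B: pose=(-2,6,S) → sL=1/4, sR=2/9, mL=1/72, mR=-25/72
sensor matrix S = [[40, 40], [1/4, 2/9]]; det S = -10/9
solve [mL_A; mL_B] = S·[w00; w01] and [mR_A; mR_B] = S·[w10; w11]:
  w00 = 1/2, w01 = -1/2, w10 = -1/2, w11 = -1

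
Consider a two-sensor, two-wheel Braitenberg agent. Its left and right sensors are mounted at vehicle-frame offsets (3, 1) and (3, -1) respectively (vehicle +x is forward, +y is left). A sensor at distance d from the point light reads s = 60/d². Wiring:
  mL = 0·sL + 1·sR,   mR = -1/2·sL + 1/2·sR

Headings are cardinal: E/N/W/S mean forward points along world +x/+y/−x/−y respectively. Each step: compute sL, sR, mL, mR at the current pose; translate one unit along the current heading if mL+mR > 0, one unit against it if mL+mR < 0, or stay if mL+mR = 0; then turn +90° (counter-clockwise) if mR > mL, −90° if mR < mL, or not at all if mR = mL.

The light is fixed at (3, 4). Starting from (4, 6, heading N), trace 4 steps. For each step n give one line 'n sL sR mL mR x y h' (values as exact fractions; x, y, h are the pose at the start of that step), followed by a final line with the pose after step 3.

0 12/5 60/29 60/29 -24/145 4 6 N
1 15/8 3 3 9/16 4 7 E
2 20/3 60 60 80/3 5 7 S
3 30 6 6 -12 5 6 W
final 6 6 N

n=0: pose=(4,6,N); sL=12/5, sR=60/29; mL=60/29, mR=-24/145; mL+mR=276/145 → advance +1; mR−mL=-324/145 → turn -1·90°
n=1: pose=(4,7,E); sL=15/8, sR=3; mL=3, mR=9/16; mL+mR=57/16 → advance +1; mR−mL=-39/16 → turn -1·90°
n=2: pose=(5,7,S); sL=20/3, sR=60; mL=60, mR=80/3; mL+mR=260/3 → advance +1; mR−mL=-100/3 → turn -1·90°
n=3: pose=(5,6,W); sL=30, sR=6; mL=6, mR=-12; mL+mR=-6 → advance -1; mR−mL=-18 → turn -1·90°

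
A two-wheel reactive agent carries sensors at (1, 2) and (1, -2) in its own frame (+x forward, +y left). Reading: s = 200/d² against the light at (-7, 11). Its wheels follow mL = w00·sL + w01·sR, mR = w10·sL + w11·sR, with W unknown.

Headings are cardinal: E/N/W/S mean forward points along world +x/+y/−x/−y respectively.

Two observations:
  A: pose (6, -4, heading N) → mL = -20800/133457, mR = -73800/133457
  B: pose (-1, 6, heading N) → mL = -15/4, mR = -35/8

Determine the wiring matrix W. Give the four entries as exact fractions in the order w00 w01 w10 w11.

-1 1 -1/2 -1/2

obs A: pose=(6,-4,N) → sL=200/317, sR=200/421, mL=-20800/133457, mR=-73800/133457
obs B: pose=(-1,6,N) → sL=25/4, sR=5/2, mL=-15/4, mR=-35/8
sensor matrix S = [[200/317, 200/421], [25/4, 5/2]]; det S = -185750/133457
solve [mL_A; mL_B] = S·[w00; w01] and [mR_A; mR_B] = S·[w10; w11]:
  w00 = -1, w01 = 1, w10 = -1/2, w11 = -1/2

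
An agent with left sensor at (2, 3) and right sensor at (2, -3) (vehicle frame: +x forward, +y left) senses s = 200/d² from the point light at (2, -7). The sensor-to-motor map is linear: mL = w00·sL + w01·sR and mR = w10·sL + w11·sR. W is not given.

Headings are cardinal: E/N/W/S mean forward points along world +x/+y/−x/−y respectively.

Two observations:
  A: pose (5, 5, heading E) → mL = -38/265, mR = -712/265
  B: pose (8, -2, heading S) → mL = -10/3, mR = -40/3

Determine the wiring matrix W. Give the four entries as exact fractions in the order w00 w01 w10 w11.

1 -1/2 -1 -1

obs A: pose=(5,5,E) → sL=4/5, sR=100/53, mL=-38/265, mR=-712/265
obs B: pose=(8,-2,S) → sL=20/9, sR=100/9, mL=-10/3, mR=-40/3
sensor matrix S = [[4/5, 100/53], [20/9, 100/9]]; det S = 2240/477
solve [mL_A; mL_B] = S·[w00; w01] and [mR_A; mR_B] = S·[w10; w11]:
  w00 = 1, w01 = -1/2, w10 = -1, w11 = -1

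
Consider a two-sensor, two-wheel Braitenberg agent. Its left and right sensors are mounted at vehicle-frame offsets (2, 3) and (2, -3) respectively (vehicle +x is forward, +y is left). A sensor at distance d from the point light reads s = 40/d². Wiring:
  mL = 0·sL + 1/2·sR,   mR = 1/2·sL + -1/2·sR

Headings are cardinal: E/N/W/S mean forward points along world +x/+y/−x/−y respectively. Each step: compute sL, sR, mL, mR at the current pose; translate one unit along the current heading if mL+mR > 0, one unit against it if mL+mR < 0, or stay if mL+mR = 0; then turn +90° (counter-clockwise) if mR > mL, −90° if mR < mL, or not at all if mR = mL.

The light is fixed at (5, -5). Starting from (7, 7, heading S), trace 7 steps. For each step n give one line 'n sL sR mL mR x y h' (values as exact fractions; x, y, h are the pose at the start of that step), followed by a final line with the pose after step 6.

0 8/25 40/101 20/101 -96/2525 7 7 S
1 5/8 10/49 5/49 165/784 7 6 W
2 40/97 8/17 4/17 -48/1649 6 6 S
3 4/5 4/17 2/17 24/85 6 5 W
4 40/73 40/73 20/73 0 5 5 S
5 1 10/37 5/37 27/74 5 4 W
6 40/53 8/13 4/13 48/689 4 4 S
final 4 3 W

n=0: pose=(7,7,S); sL=8/25, sR=40/101; mL=20/101, mR=-96/2525; mL+mR=4/25 → advance +1; mR−mL=-596/2525 → turn -1·90°
n=1: pose=(7,6,W); sL=5/8, sR=10/49; mL=5/49, mR=165/784; mL+mR=5/16 → advance +1; mR−mL=85/784 → turn +1·90°
n=2: pose=(6,6,S); sL=40/97, sR=8/17; mL=4/17, mR=-48/1649; mL+mR=20/97 → advance +1; mR−mL=-436/1649 → turn -1·90°
n=3: pose=(6,5,W); sL=4/5, sR=4/17; mL=2/17, mR=24/85; mL+mR=2/5 → advance +1; mR−mL=14/85 → turn +1·90°
n=4: pose=(5,5,S); sL=40/73, sR=40/73; mL=20/73, mR=0; mL+mR=20/73 → advance +1; mR−mL=-20/73 → turn -1·90°
n=5: pose=(5,4,W); sL=1, sR=10/37; mL=5/37, mR=27/74; mL+mR=1/2 → advance +1; mR−mL=17/74 → turn +1·90°
n=6: pose=(4,4,S); sL=40/53, sR=8/13; mL=4/13, mR=48/689; mL+mR=20/53 → advance +1; mR−mL=-164/689 → turn -1·90°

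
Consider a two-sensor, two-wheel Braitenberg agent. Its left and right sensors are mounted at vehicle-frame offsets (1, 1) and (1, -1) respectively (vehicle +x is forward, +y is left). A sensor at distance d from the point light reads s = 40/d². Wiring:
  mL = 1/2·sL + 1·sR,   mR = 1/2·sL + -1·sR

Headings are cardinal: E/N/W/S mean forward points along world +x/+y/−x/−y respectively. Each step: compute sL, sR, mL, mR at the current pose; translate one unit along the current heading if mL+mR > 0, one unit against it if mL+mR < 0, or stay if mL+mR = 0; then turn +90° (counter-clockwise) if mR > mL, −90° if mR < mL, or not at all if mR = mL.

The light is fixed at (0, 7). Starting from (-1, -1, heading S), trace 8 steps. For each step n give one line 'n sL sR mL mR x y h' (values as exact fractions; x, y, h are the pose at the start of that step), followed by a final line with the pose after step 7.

0 40/81 8/17 988/1377 -308/1377 -1 -1 S
1 5/13 10/17 345/442 -175/442 -1 -2 W
2 40/73 8/13 844/949 -324/949 -2 -2 N
3 4/5 20/41 182/205 -18/205 -2 -1 E
4 40/81 8/17 988/1377 -308/1377 -1 -1 S
5 5/13 10/17 345/442 -175/442 -1 -2 W
6 40/73 8/13 844/949 -324/949 -2 -2 N
7 4/5 20/41 182/205 -18/205 -2 -1 E
final -1 -1 S

n=0: pose=(-1,-1,S); sL=40/81, sR=8/17; mL=988/1377, mR=-308/1377; mL+mR=40/81 → advance +1; mR−mL=-16/17 → turn -1·90°
n=1: pose=(-1,-2,W); sL=5/13, sR=10/17; mL=345/442, mR=-175/442; mL+mR=5/13 → advance +1; mR−mL=-20/17 → turn -1·90°
n=2: pose=(-2,-2,N); sL=40/73, sR=8/13; mL=844/949, mR=-324/949; mL+mR=40/73 → advance +1; mR−mL=-16/13 → turn -1·90°
n=3: pose=(-2,-1,E); sL=4/5, sR=20/41; mL=182/205, mR=-18/205; mL+mR=4/5 → advance +1; mR−mL=-40/41 → turn -1·90°
n=4: pose=(-1,-1,S); sL=40/81, sR=8/17; mL=988/1377, mR=-308/1377; mL+mR=40/81 → advance +1; mR−mL=-16/17 → turn -1·90°
n=5: pose=(-1,-2,W); sL=5/13, sR=10/17; mL=345/442, mR=-175/442; mL+mR=5/13 → advance +1; mR−mL=-20/17 → turn -1·90°
n=6: pose=(-2,-2,N); sL=40/73, sR=8/13; mL=844/949, mR=-324/949; mL+mR=40/73 → advance +1; mR−mL=-16/13 → turn -1·90°
n=7: pose=(-2,-1,E); sL=4/5, sR=20/41; mL=182/205, mR=-18/205; mL+mR=4/5 → advance +1; mR−mL=-40/41 → turn -1·90°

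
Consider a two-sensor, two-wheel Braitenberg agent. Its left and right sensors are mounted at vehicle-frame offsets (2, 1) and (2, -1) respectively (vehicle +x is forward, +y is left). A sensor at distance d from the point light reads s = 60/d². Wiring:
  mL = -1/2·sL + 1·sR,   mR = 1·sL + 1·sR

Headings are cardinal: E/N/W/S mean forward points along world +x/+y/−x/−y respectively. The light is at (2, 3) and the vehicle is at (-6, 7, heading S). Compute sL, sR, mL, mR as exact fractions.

60/53 12/17 126/901 1656/901

left sensor world pos  = (-5, 5); dL² = 53
right sensor world pos = (-7, 5); dR² = 85
sL = 60/53 = 60/53
sR = 60/85 = 12/17
mL = -1/2·sL + 1·sR = 126/901
mR = 1·sL + 1·sR = 1656/901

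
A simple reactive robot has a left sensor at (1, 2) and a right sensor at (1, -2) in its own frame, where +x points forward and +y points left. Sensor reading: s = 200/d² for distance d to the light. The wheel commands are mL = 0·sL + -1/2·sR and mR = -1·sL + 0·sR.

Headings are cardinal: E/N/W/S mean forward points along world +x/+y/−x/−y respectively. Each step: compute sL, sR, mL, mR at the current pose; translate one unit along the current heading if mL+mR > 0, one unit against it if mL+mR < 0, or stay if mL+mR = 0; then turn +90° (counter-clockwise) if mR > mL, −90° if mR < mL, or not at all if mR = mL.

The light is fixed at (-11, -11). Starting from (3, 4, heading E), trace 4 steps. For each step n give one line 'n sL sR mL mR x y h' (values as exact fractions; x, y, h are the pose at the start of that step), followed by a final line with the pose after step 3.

n=0: pose=(3,4,E); sL=100/257, sR=100/197; mL=-50/197, mR=-100/257; mL+mR=-32550/50629 → advance -1; mR−mL=-6850/50629 → turn -1·90°
n=1: pose=(2,4,S); sL=200/421, sR=200/317; mL=-100/317, mR=-200/421; mL+mR=-105500/133457 → advance -1; mR−mL=-21300/133457 → turn -1·90°
n=2: pose=(2,5,W); sL=10/17, sR=50/117; mL=-25/117, mR=-10/17; mL+mR=-1595/1989 → advance -1; mR−mL=-745/1989 → turn -1·90°
n=3: pose=(3,5,N); sL=200/433, sR=40/109; mL=-20/109, mR=-200/433; mL+mR=-30460/47197 → advance -1; mR−mL=-13140/47197 → turn -1·90°

0 100/257 100/197 -50/197 -100/257 3 4 E
1 200/421 200/317 -100/317 -200/421 2 4 S
2 10/17 50/117 -25/117 -10/17 2 5 W
3 200/433 40/109 -20/109 -200/433 3 5 N
final 3 4 E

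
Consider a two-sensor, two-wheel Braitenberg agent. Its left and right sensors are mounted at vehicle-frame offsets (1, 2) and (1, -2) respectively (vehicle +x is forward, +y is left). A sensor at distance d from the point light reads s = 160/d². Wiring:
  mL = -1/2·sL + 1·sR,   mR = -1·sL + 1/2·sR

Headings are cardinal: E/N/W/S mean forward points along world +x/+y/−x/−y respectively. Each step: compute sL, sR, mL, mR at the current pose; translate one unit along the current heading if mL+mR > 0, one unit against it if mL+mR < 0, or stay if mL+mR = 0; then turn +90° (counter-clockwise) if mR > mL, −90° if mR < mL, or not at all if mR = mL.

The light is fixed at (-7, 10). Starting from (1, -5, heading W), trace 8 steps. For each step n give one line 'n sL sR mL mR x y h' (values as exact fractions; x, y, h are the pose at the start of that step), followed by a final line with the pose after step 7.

n=0: pose=(1,-5,W); sL=80/169, sR=80/109; mL=9160/18421, mR=-1960/18421; mL+mR=7200/18421 → advance +1; mR−mL=-11120/18421 → turn -1·90°
n=1: pose=(0,-5,N); sL=160/221, sR=160/277; mL=13200/61217, mR=-26640/61217; mL+mR=-13440/61217 → advance -1; mR−mL=-39840/61217 → turn -1·90°
n=2: pose=(0,-6,E); sL=8/13, sR=40/97; mL=132/1261, mR=-516/1261; mL+mR=-384/1261 → advance -1; mR−mL=-648/1261 → turn -1·90°
n=3: pose=(-1,-6,S); sL=160/353, sR=32/61; mL=6416/21533, mR=-4112/21533; mL+mR=2304/21533 → advance +1; mR−mL=-10528/21533 → turn -1·90°
n=4: pose=(-1,-7,W); sL=80/193, sR=16/25; mL=2088/4825, mR=-456/4825; mL+mR=1632/4825 → advance +1; mR−mL=-2544/4825 → turn -1·90°
n=5: pose=(-2,-7,N); sL=32/53, sR=32/61; mL=720/3233, mR=-1104/3233; mL+mR=-384/3233 → advance -1; mR−mL=-1824/3233 → turn -1·90°
n=6: pose=(-2,-8,E); sL=40/73, sR=40/109; mL=740/7957, mR=-2900/7957; mL+mR=-2160/7957 → advance -1; mR−mL=-3640/7957 → turn -1·90°
n=7: pose=(-3,-8,S); sL=160/397, sR=32/73; mL=6864/28981, mR=-5328/28981; mL+mR=1536/28981 → advance +1; mR−mL=-12192/28981 → turn -1·90°

0 80/169 80/109 9160/18421 -1960/18421 1 -5 W
1 160/221 160/277 13200/61217 -26640/61217 0 -5 N
2 8/13 40/97 132/1261 -516/1261 0 -6 E
3 160/353 32/61 6416/21533 -4112/21533 -1 -6 S
4 80/193 16/25 2088/4825 -456/4825 -1 -7 W
5 32/53 32/61 720/3233 -1104/3233 -2 -7 N
6 40/73 40/109 740/7957 -2900/7957 -2 -8 E
7 160/397 32/73 6864/28981 -5328/28981 -3 -8 S
final -3 -9 W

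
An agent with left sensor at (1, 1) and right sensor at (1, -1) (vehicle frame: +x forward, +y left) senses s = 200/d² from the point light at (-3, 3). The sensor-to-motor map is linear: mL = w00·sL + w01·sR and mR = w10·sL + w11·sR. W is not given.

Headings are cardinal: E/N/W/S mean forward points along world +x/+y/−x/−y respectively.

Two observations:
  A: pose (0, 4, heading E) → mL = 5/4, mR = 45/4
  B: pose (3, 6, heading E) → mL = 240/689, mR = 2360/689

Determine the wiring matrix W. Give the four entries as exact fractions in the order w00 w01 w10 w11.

obs A: pose=(0,4,E) → sL=10, sR=25/2, mL=5/4, mR=45/4
obs B: pose=(3,6,E) → sL=40/13, sR=200/53, mL=240/689, mR=2360/689
sensor matrix S = [[10, 25/2], [40/13, 200/53]]; det S = -500/689
solve [mL_A; mL_B] = S·[w00; w01] and [mR_A; mR_B] = S·[w10; w11]:
  w00 = -1/2, w01 = 1/2, w10 = 1/2, w11 = 1/2

-1/2 1/2 1/2 1/2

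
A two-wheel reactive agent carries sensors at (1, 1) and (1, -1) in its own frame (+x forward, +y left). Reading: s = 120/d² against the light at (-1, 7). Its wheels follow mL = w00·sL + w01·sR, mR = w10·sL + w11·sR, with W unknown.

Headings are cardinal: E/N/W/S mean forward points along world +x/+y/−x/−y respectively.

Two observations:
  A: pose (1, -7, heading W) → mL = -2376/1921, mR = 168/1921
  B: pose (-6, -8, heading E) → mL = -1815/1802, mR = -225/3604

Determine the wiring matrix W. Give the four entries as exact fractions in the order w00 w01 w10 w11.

obs A: pose=(1,-7,W) → sL=60/113, sR=12/17, mL=-2376/1921, mR=168/1921
obs B: pose=(-6,-8,E) → sL=30/53, sR=15/34, mL=-1815/1802, mR=-225/3604
sensor matrix S = [[60/113, 12/17], [30/53, 15/34]]; det S = -990/5989
solve [mL_A; mL_B] = S·[w00; w01] and [mR_A; mR_B] = S·[w10; w11]:
  w00 = -1, w01 = -1, w10 = -1/2, w11 = 1/2

-1 -1 -1/2 1/2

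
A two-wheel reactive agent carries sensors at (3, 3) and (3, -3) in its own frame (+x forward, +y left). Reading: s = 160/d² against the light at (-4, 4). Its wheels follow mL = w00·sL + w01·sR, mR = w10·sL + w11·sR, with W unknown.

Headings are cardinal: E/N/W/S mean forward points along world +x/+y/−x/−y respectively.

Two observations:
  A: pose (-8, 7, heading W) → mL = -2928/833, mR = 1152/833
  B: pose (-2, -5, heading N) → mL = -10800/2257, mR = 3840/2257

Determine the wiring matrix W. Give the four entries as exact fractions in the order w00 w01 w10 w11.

obs A: pose=(-8,7,W) → sL=160/49, sR=32/17, mL=-2928/833, mR=1152/833
obs B: pose=(-2,-5,N) → sL=160/37, sR=160/61, mL=-10800/2257, mR=3840/2257
sensor matrix S = [[160/49, 32/17], [160/37, 160/61]]; det S = 798720/1880081
solve [mL_A; mL_B] = S·[w00; w01] and [mR_A; mR_B] = S·[w10; w11]:
  w00 = -1/2, w01 = -1, w10 = 1, w11 = -1

-1/2 -1 1 -1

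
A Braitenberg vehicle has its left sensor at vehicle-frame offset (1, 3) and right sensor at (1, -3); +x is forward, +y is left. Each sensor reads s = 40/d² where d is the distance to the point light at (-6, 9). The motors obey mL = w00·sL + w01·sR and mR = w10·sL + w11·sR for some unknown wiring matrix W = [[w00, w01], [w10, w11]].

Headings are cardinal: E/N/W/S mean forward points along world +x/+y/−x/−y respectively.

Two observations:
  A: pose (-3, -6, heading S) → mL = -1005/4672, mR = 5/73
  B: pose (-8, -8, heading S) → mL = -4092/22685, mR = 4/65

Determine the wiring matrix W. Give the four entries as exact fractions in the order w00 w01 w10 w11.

obs A: pose=(-3,-6,S) → sL=10/73, sR=5/32, mL=-1005/4672, mR=5/73
obs B: pose=(-8,-8,S) → sL=8/65, sR=40/349, mL=-4092/22685, mR=4/65
sensor matrix S = [[10/73, 5/32], [8/65, 40/349]]; det S = -4677/1324804
solve [mL_A; mL_B] = S·[w00; w01] and [mR_A; mR_B] = S·[w10; w11]:
  w00 = -1, w01 = -1/2, w10 = 1/2, w11 = 0

-1 -1/2 1/2 0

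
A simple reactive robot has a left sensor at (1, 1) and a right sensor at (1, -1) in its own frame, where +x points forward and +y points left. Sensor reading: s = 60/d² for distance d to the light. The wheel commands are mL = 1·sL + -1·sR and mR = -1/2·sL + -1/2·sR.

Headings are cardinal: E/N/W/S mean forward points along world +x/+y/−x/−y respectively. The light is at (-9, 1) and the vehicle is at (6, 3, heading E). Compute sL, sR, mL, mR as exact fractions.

left sensor world pos  = (7, 4); dL² = 265
right sensor world pos = (7, 2); dR² = 257
sL = 60/265 = 12/53
sR = 60/257 = 60/257
mL = 1·sL + -1·sR = -96/13621
mR = -1/2·sL + -1/2·sR = -3132/13621

12/53 60/257 -96/13621 -3132/13621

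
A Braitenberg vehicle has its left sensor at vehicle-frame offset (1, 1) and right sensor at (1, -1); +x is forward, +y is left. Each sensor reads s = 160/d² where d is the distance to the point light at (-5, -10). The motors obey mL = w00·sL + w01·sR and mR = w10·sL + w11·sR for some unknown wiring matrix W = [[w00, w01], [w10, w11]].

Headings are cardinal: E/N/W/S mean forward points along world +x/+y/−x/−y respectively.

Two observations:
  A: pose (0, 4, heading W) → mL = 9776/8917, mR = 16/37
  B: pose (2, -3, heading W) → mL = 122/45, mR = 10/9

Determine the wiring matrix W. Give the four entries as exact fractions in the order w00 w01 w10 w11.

1/2 1 1/2 0

obs A: pose=(0,4,W) → sL=32/37, sR=160/241, mL=9776/8917, mR=16/37
obs B: pose=(2,-3,W) → sL=20/9, sR=8/5, mL=122/45, mR=10/9
sensor matrix S = [[32/37, 160/241], [20/9, 8/5]]; det S = -36736/401265
solve [mL_A; mL_B] = S·[w00; w01] and [mR_A; mR_B] = S·[w10; w11]:
  w00 = 1/2, w01 = 1, w10 = 1/2, w11 = 0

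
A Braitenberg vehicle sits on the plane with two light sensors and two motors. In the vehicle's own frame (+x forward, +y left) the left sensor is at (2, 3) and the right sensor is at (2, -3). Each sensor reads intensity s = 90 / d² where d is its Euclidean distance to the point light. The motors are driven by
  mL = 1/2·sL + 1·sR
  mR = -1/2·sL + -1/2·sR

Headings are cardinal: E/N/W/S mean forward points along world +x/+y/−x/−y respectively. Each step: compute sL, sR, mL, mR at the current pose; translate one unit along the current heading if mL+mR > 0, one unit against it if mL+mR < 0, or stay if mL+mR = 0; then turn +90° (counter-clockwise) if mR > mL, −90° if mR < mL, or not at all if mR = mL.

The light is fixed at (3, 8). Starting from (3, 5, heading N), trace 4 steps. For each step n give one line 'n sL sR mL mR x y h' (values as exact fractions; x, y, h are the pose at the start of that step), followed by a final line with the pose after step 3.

n=0: pose=(3,5,N); sL=9, sR=9; mL=27/2, mR=-9; mL+mR=9/2 → advance +1; mR−mL=-45/2 → turn -1·90°
n=1: pose=(3,6,E); sL=18, sR=90/29; mL=351/29, mR=-306/29; mL+mR=45/29 → advance +1; mR−mL=-657/29 → turn -1·90°
n=2: pose=(4,6,S); sL=45/16, sR=9/2; mL=189/32, mR=-117/32; mL+mR=9/4 → advance +1; mR−mL=-153/16 → turn -1·90°
n=3: pose=(4,5,W); sL=90/37, sR=90; mL=3375/37, mR=-1710/37; mL+mR=45 → advance +1; mR−mL=-5085/37 → turn -1·90°

0 9 9 27/2 -9 3 5 N
1 18 90/29 351/29 -306/29 3 6 E
2 45/16 9/2 189/32 -117/32 4 6 S
3 90/37 90 3375/37 -1710/37 4 5 W
final 3 5 N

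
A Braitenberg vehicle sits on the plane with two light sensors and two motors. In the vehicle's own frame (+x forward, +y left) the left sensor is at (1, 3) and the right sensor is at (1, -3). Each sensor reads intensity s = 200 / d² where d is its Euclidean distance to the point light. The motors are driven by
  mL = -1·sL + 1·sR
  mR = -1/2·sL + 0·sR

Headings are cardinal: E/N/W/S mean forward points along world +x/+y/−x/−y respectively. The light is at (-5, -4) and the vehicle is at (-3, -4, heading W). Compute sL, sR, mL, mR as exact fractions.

left sensor world pos  = (-4, -7); dL² = 10
right sensor world pos = (-4, -1); dR² = 10
sL = 200/10 = 20
sR = 200/10 = 20
mL = -1·sL + 1·sR = 0
mR = -1/2·sL + 0·sR = -10

20 20 0 -10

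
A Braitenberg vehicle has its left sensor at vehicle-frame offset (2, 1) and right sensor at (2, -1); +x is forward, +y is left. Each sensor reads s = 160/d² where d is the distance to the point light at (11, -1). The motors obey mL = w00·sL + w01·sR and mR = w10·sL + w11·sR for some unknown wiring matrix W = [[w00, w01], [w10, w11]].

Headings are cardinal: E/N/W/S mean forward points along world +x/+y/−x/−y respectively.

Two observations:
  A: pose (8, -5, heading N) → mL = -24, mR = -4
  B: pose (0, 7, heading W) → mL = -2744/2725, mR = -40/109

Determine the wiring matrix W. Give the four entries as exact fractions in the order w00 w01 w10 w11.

-1/2 -1 -1/2 0

obs A: pose=(8,-5,N) → sL=8, sR=20, mL=-24, mR=-4
obs B: pose=(0,7,W) → sL=80/109, sR=16/25, mL=-2744/2725, mR=-40/109
sensor matrix S = [[8, 20], [80/109, 16/25]]; det S = -26048/2725
solve [mL_A; mL_B] = S·[w00; w01] and [mR_A; mR_B] = S·[w10; w11]:
  w00 = -1/2, w01 = -1, w10 = -1/2, w11 = 0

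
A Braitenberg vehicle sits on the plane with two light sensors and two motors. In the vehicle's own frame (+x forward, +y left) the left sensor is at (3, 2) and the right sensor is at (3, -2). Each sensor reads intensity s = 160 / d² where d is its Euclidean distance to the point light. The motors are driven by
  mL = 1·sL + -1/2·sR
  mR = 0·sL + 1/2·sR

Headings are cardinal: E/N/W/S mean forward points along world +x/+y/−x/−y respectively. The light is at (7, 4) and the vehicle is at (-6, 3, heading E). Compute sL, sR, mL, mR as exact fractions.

160/101 160/109 9360/11009 80/109

left sensor world pos  = (-3, 5); dL² = 101
right sensor world pos = (-3, 1); dR² = 109
sL = 160/101 = 160/101
sR = 160/109 = 160/109
mL = 1·sL + -1/2·sR = 9360/11009
mR = 0·sL + 1/2·sR = 80/109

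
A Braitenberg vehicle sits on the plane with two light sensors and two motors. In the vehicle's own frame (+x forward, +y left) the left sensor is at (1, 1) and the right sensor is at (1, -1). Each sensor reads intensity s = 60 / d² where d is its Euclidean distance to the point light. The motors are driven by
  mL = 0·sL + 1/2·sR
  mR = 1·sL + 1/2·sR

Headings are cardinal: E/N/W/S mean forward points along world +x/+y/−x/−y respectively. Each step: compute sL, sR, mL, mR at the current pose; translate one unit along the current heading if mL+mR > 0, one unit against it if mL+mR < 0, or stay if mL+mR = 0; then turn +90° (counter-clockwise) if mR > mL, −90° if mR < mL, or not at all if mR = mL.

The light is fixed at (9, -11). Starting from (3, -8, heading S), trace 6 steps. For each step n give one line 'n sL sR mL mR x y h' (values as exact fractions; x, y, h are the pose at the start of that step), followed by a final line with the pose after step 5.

0 60/29 60/53 30/53 4050/1537 3 -8 S
1 30/17 30/13 15/13 645/221 3 -9 E
2 4/3 12/5 6/5 38/15 4 -9 N
3 3/2 15/13 15/26 27/13 4 -8 W
4 60/29 60/53 30/53 4050/1537 3 -8 S
5 30/17 30/13 15/13 645/221 3 -9 E
final 4 -9 N

n=0: pose=(3,-8,S); sL=60/29, sR=60/53; mL=30/53, mR=4050/1537; mL+mR=4920/1537 → advance +1; mR−mL=60/29 → turn +1·90°
n=1: pose=(3,-9,E); sL=30/17, sR=30/13; mL=15/13, mR=645/221; mL+mR=900/221 → advance +1; mR−mL=30/17 → turn +1·90°
n=2: pose=(4,-9,N); sL=4/3, sR=12/5; mL=6/5, mR=38/15; mL+mR=56/15 → advance +1; mR−mL=4/3 → turn +1·90°
n=3: pose=(4,-8,W); sL=3/2, sR=15/13; mL=15/26, mR=27/13; mL+mR=69/26 → advance +1; mR−mL=3/2 → turn +1·90°
n=4: pose=(3,-8,S); sL=60/29, sR=60/53; mL=30/53, mR=4050/1537; mL+mR=4920/1537 → advance +1; mR−mL=60/29 → turn +1·90°
n=5: pose=(3,-9,E); sL=30/17, sR=30/13; mL=15/13, mR=645/221; mL+mR=900/221 → advance +1; mR−mL=30/17 → turn +1·90°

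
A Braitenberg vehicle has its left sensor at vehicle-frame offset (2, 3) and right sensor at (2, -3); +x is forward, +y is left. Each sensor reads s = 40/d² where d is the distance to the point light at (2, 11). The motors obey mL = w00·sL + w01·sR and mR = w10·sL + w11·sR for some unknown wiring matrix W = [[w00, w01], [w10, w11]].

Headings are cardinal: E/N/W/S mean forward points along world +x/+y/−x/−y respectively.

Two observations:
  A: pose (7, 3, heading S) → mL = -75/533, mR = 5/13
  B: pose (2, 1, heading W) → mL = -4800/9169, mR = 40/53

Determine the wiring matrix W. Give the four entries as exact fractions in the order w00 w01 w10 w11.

obs A: pose=(7,3,S) → sL=10/41, sR=5/13, mL=-75/533, mR=5/13
obs B: pose=(2,1,W) → sL=40/173, sR=40/53, mL=-4800/9169, mR=40/53
sensor matrix S = [[10/41, 5/13], [40/173, 40/53]]; det S = 465000/4887077
solve [mL_A; mL_B] = S·[w00; w01] and [mR_A; mR_B] = S·[w10; w11]:
  w00 = 1, w01 = -1, w10 = 0, w11 = 1

1 -1 0 1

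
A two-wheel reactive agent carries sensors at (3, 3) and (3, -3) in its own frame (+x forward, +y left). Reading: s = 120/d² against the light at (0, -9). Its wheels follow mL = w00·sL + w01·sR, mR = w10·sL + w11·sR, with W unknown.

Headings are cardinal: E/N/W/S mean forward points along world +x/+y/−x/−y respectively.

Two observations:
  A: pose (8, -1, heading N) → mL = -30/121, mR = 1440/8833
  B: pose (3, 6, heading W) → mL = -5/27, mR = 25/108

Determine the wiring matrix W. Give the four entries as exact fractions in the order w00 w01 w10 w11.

0 -1/2 1/2 -1/2

obs A: pose=(8,-1,N) → sL=60/73, sR=60/121, mL=-30/121, mR=1440/8833
obs B: pose=(3,6,W) → sL=5/6, sR=10/27, mL=-5/27, mR=25/108
sensor matrix S = [[60/73, 60/121], [5/6, 10/27]]; det S = -8650/79497
solve [mL_A; mL_B] = S·[w00; w01] and [mR_A; mR_B] = S·[w10; w11]:
  w00 = 0, w01 = -1/2, w10 = 1/2, w11 = -1/2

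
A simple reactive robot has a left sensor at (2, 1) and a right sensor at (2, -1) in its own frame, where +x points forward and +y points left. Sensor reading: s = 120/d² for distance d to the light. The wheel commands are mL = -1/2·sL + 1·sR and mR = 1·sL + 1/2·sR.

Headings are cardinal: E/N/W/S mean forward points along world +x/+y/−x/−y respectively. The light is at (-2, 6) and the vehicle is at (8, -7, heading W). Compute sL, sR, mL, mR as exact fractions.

left sensor world pos  = (6, -8); dL² = 260
right sensor world pos = (6, -6); dR² = 208
sL = 120/260 = 6/13
sR = 120/208 = 15/26
mL = -1/2·sL + 1·sR = 9/26
mR = 1·sL + 1/2·sR = 3/4

6/13 15/26 9/26 3/4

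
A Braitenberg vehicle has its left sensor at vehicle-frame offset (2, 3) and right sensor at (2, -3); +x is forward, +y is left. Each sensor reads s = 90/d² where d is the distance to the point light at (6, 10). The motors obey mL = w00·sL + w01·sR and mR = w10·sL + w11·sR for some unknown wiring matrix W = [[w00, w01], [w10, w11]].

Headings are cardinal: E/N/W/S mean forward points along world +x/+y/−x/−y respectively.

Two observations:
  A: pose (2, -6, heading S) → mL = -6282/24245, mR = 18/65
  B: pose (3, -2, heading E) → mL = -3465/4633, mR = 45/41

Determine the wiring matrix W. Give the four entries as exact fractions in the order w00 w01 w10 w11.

-1/2 -1/2 1 0

obs A: pose=(2,-6,S) → sL=18/65, sR=90/373, mL=-6282/24245, mR=18/65
obs B: pose=(3,-2,E) → sL=45/41, sR=45/113, mL=-3465/4633, mR=45/41
sensor matrix S = [[18/65, 90/373], [45/41, 45/113]]; det S = -3471984/22465417
solve [mL_A; mL_B] = S·[w00; w01] and [mR_A; mR_B] = S·[w10; w11]:
  w00 = -1/2, w01 = -1/2, w10 = 1, w11 = 0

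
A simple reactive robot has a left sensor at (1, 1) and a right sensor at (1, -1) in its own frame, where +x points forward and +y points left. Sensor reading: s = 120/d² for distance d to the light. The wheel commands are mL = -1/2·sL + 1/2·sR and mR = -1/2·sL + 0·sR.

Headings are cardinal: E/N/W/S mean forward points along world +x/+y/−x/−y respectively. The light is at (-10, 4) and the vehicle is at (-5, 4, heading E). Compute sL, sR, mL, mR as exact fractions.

120/37 120/37 0 -60/37

left sensor world pos  = (-4, 5); dL² = 37
right sensor world pos = (-4, 3); dR² = 37
sL = 120/37 = 120/37
sR = 120/37 = 120/37
mL = -1/2·sL + 1/2·sR = 0
mR = -1/2·sL + 0·sR = -60/37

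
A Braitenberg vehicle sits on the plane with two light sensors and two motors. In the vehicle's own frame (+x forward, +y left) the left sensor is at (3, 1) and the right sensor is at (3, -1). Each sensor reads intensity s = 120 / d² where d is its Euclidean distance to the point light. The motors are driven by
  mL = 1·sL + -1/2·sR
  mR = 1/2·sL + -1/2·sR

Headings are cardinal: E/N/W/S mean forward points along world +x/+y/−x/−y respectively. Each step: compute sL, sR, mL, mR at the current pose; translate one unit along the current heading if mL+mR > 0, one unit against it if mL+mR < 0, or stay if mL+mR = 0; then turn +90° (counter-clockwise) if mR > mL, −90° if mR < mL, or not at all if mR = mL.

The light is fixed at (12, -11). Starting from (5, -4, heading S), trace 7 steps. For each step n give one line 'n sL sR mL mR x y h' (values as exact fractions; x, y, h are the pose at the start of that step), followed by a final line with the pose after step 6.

n=0: pose=(5,-4,S); sL=30/13, sR=3/2; mL=81/52, mR=21/52; mL+mR=51/26 → advance +1; mR−mL=-15/13 → turn -1·90°
n=1: pose=(5,-5,W); sL=24/25, sR=120/149; mL=2076/3725, mR=288/3725; mL+mR=2364/3725 → advance +1; mR−mL=-12/25 → turn -1·90°
n=2: pose=(4,-5,N); sL=20/27, sR=12/13; mL=98/351, mR=-32/351; mL+mR=22/117 → advance +1; mR−mL=-10/27 → turn -1·90°
n=3: pose=(4,-4,E); sL=120/89, sR=120/61; mL=1980/5429, mR=-1680/5429; mL+mR=300/5429 → advance +1; mR−mL=-60/89 → turn -1·90°
n=4: pose=(5,-4,S); sL=30/13, sR=3/2; mL=81/52, mR=21/52; mL+mR=51/26 → advance +1; mR−mL=-15/13 → turn -1·90°
n=5: pose=(5,-5,W); sL=24/25, sR=120/149; mL=2076/3725, mR=288/3725; mL+mR=2364/3725 → advance +1; mR−mL=-12/25 → turn -1·90°
n=6: pose=(4,-5,N); sL=20/27, sR=12/13; mL=98/351, mR=-32/351; mL+mR=22/117 → advance +1; mR−mL=-10/27 → turn -1·90°

0 30/13 3/2 81/52 21/52 5 -4 S
1 24/25 120/149 2076/3725 288/3725 5 -5 W
2 20/27 12/13 98/351 -32/351 4 -5 N
3 120/89 120/61 1980/5429 -1680/5429 4 -4 E
4 30/13 3/2 81/52 21/52 5 -4 S
5 24/25 120/149 2076/3725 288/3725 5 -5 W
6 20/27 12/13 98/351 -32/351 4 -5 N
final 4 -4 E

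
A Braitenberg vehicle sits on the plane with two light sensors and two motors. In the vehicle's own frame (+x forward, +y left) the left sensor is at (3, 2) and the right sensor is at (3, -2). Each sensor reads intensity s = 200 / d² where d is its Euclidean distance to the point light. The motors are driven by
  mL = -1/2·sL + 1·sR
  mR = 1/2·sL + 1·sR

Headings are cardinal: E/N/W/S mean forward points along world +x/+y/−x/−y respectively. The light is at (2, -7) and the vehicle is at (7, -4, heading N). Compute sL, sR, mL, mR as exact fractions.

40/9 40/17 20/153 700/153

left sensor world pos  = (5, -1); dL² = 45
right sensor world pos = (9, -1); dR² = 85
sL = 200/45 = 40/9
sR = 200/85 = 40/17
mL = -1/2·sL + 1·sR = 20/153
mR = 1/2·sL + 1·sR = 700/153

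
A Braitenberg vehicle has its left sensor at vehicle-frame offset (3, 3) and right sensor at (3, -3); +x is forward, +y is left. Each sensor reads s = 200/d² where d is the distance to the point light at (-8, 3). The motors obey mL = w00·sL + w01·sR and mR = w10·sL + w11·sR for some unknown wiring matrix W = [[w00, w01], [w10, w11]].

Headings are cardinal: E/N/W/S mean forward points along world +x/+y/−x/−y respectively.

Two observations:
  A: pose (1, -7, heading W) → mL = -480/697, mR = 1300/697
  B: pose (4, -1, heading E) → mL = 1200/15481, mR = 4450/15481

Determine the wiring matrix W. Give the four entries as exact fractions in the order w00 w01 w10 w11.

obs A: pose=(1,-7,W) → sL=40/41, sR=40/17, mL=-480/697, mR=1300/697
obs B: pose=(4,-1,E) → sL=100/113, sR=100/137, mL=1200/15481, mR=4450/15481
sensor matrix S = [[40/41, 40/17], [100/113, 100/137]]; det S = -14784000/10790257
solve [mL_A; mL_B] = S·[w00; w01] and [mR_A; mR_B] = S·[w10; w11]:
  w00 = 1/2, w01 = -1/2, w10 = -1/2, w11 = 1

1/2 -1/2 -1/2 1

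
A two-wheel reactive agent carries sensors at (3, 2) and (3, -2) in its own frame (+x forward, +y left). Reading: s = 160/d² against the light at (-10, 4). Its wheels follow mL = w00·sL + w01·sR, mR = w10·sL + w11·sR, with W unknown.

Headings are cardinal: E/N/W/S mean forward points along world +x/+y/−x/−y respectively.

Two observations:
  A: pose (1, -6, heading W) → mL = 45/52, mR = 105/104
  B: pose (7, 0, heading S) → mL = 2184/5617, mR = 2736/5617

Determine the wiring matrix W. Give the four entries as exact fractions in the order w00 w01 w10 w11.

-1/2 1 1/2 1/2

obs A: pose=(1,-6,W) → sL=10/13, sR=5/4, mL=45/52, mR=105/104
obs B: pose=(7,0,S) → sL=16/41, sR=80/137, mL=2184/5617, mR=2736/5617
sensor matrix S = [[10/13, 5/4], [16/41, 80/137]]; det S = -2820/73021
solve [mL_A; mL_B] = S·[w00; w01] and [mR_A; mR_B] = S·[w10; w11]:
  w00 = -1/2, w01 = 1, w10 = 1/2, w11 = 1/2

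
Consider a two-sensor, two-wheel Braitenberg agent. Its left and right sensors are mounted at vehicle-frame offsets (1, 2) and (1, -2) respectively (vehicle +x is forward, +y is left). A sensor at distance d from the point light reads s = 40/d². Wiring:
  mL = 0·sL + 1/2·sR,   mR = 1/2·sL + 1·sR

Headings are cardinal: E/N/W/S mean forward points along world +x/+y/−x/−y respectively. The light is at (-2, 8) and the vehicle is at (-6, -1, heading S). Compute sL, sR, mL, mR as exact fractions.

5/13 5/17 5/34 215/442

left sensor world pos  = (-4, -2); dL² = 104
right sensor world pos = (-8, -2); dR² = 136
sL = 40/104 = 5/13
sR = 40/136 = 5/17
mL = 0·sL + 1/2·sR = 5/34
mR = 1/2·sL + 1·sR = 215/442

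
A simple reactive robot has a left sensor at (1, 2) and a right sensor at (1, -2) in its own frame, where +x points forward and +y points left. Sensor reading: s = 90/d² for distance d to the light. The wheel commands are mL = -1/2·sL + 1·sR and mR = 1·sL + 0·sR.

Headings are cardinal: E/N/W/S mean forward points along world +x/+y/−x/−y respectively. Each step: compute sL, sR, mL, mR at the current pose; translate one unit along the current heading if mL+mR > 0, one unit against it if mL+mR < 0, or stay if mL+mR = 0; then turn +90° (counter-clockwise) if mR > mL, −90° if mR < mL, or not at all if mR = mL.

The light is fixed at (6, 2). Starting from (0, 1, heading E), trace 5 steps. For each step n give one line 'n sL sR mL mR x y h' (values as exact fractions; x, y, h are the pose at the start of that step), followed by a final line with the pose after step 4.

0 45/13 45/17 405/442 45/13 0 1 E
1 90/49 10 445/49 90/49 1 1 N
2 9/2 9/2 9/4 9/2 1 2 E
3 90/37 18 621/37 90/37 2 2 N
4 5 9 13/2 5 2 3 E
final 3 3 S

n=0: pose=(0,1,E); sL=45/13, sR=45/17; mL=405/442, mR=45/13; mL+mR=1935/442 → advance +1; mR−mL=1125/442 → turn +1·90°
n=1: pose=(1,1,N); sL=90/49, sR=10; mL=445/49, mR=90/49; mL+mR=535/49 → advance +1; mR−mL=-355/49 → turn -1·90°
n=2: pose=(1,2,E); sL=9/2, sR=9/2; mL=9/4, mR=9/2; mL+mR=27/4 → advance +1; mR−mL=9/4 → turn +1·90°
n=3: pose=(2,2,N); sL=90/37, sR=18; mL=621/37, mR=90/37; mL+mR=711/37 → advance +1; mR−mL=-531/37 → turn -1·90°
n=4: pose=(2,3,E); sL=5, sR=9; mL=13/2, mR=5; mL+mR=23/2 → advance +1; mR−mL=-3/2 → turn -1·90°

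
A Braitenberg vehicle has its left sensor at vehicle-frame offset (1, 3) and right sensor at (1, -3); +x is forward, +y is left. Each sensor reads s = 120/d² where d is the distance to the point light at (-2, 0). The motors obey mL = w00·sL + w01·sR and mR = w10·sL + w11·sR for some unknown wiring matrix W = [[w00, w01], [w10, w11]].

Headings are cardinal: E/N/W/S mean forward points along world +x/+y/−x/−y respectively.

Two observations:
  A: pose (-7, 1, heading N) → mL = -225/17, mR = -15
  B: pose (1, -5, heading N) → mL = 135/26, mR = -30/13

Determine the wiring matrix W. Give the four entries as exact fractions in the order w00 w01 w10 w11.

1 -1 0 -1

obs A: pose=(-7,1,N) → sL=30/17, sR=15, mL=-225/17, mR=-15
obs B: pose=(1,-5,N) → sL=15/2, sR=30/13, mL=135/26, mR=-30/13
sensor matrix S = [[30/17, 15], [15/2, 30/13]]; det S = -47925/442
solve [mL_A; mL_B] = S·[w00; w01] and [mR_A; mR_B] = S·[w10; w11]:
  w00 = 1, w01 = -1, w10 = 0, w11 = -1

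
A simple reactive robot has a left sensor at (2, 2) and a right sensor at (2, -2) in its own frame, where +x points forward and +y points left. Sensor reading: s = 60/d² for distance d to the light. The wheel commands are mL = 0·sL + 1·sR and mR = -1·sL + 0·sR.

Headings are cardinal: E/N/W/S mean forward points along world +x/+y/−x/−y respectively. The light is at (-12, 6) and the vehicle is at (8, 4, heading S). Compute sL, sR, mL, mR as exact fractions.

3/25 3/17 3/17 -3/25

left sensor world pos  = (10, 2); dL² = 500
right sensor world pos = (6, 2); dR² = 340
sL = 60/500 = 3/25
sR = 60/340 = 3/17
mL = 0·sL + 1·sR = 3/17
mR = -1·sL + 0·sR = -3/25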